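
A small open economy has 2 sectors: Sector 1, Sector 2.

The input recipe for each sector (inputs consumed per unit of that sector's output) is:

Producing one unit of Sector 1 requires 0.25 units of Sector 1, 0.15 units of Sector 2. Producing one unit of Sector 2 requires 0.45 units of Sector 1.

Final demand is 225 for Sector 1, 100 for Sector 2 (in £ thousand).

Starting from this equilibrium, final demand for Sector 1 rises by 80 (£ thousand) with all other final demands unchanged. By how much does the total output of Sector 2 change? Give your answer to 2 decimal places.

I − A =
  [   0.75    -0.45]
  [  -0.15     1.00]
det(I−A) = (0.75)(1.00) − (-0.45)(-0.15) = 0.6825
adj(I−A) = [[1.00, 0.45], [0.15, 0.75]]
(I − A)⁻¹ = adj(I−A) / det(I−A) ≈
  [   1.4652     0.6593]
  [   0.2198     1.0989]
Δx = (I − A)⁻¹ Δd with Δd having +80 in the Sector 1 component and 0 elsewhere.
So Δx_2 = L_21 · (+80), where L_21 = adj(I−A)_21 / det(I−A) = 0.15 / 0.6825.
Δx_2 = 0.15 × (+80) / 0.6825 = 12.00 / 0.6825 ≈ 17.58.

Δx_2 = 17.58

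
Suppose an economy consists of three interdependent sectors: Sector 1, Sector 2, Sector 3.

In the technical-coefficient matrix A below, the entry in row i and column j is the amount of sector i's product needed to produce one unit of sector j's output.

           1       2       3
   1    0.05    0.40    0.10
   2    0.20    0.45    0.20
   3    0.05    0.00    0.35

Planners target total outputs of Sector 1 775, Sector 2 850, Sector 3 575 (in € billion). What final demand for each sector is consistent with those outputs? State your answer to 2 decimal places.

d_1 = 338.75, d_2 = 197.50, d_3 = 335.00

I − A =
  [   0.95    -0.40    -0.10]
  [  -0.20     0.55    -0.20]
  [  -0.05     0.00     0.65]
d = (I − A) x:
  d_1 = (+0.95)·775 + (-0.40)·850 + (-0.10)·575 = 338.75
  d_2 = (-0.20)·775 + (+0.55)·850 + (-0.20)·575 = 197.50
  d_3 = (-0.05)·775 + (+0.00)·850 + (+0.65)·575 = 335.00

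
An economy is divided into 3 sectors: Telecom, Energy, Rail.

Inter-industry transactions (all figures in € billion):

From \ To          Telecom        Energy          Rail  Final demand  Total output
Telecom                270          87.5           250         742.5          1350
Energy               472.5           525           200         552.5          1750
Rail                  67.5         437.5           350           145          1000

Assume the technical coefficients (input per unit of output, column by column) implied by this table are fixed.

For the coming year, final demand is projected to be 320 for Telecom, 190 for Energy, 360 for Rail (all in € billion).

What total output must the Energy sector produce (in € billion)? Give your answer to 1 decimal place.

x_2 = 929.0

Technical coefficients a_ij = z_ij / X_j:
  a_11 = 270/1350 = 0.20, a_21 = 472.5/1350 = 0.35, a_31 = 67.5/1350 = 0.05
  a_12 = 87.5/1750 = 0.05, a_22 = 525/1750 = 0.30, a_32 = 437.5/1750 = 0.25
  a_13 = 250/1000 = 0.25, a_23 = 200/1000 = 0.20, a_33 = 350/1000 = 0.35
I − A =
  [   0.80    -0.05    -0.25]
  [  -0.35     0.70    -0.20]
  [  -0.05    -0.25     0.65]
Cofactors of I−A, C_ij = (−1)^(i+j)·(minor ij) (rows/columns in the sector order above):
  C_11 = (0.70)(0.65) − (-0.20)(-0.25) = 0.4050
  C_12 = −[(-0.35)(0.65) − (-0.20)(-0.05)] = 0.2375
  C_13 = (-0.35)(-0.25) − (0.70)(-0.05) = 0.1225
  C_21 = −[(-0.05)(0.65) − (-0.25)(-0.25)] = 0.0950
  C_22 = (0.80)(0.65) − (-0.25)(-0.05) = 0.5075
  C_23 = −[(0.80)(-0.25) − (-0.05)(-0.05)] = 0.2025
  C_31 = (-0.05)(-0.20) − (-0.25)(0.70) = 0.1850
  C_32 = −[(0.80)(-0.20) − (-0.25)(-0.35)] = 0.2475
  C_33 = (0.80)(0.70) − (-0.05)(-0.35) = 0.5425
det(I−A) = Σ_j (I−A)_1j·C_1j = (0.80)(0.4050) + (-0.05)(0.2375) + (-0.25)(0.1225) = 0.2815
adj(I−A) = Cᵀ =
  [ 0.4050   0.0950   0.1850]
  [ 0.2375   0.5075   0.2475]
  [ 0.1225   0.2025   0.5425]
(I − A)⁻¹ = adj(I−A) / det(I−A) ≈
  [   1.4387     0.3375     0.6572]
  [   0.8437     1.8028     0.8792]
  [   0.4352     0.7194     1.9272]
x = (I − A)⁻¹ d = adj(I−A)·d / det(I−A), with det(I−A) = 0.2815:
  x_1 = (0.4050·320 + 0.0950·190 + 0.1850·360) / 0.2815 = 214.25 / 0.2815 ≈ 761.1
  x_2 = (0.2375·320 + 0.5075·190 + 0.2475·360) / 0.2815 = 261.525 / 0.2815 ≈ 929.0
  x_3 = (0.1225·320 + 0.2025·190 + 0.5425·360) / 0.2815 = 272.975 / 0.2815 ≈ 969.7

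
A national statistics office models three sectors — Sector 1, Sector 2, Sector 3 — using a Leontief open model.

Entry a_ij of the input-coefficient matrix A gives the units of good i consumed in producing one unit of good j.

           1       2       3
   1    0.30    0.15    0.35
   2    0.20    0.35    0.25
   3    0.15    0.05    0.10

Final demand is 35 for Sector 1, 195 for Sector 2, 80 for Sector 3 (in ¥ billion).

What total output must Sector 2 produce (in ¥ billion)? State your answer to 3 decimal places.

I − A =
  [   0.70    -0.15    -0.35]
  [  -0.20     0.65    -0.25]
  [  -0.15    -0.05     0.90]
Cofactors of I−A, C_ij = (−1)^(i+j)·(minor ij) (rows/columns in the sector order above):
  C_11 = (0.65)(0.90) − (-0.25)(-0.05) = 0.5725
  C_12 = −[(-0.20)(0.90) − (-0.25)(-0.15)] = 0.2175
  C_13 = (-0.20)(-0.05) − (0.65)(-0.15) = 0.1075
  C_21 = −[(-0.15)(0.90) − (-0.35)(-0.05)] = 0.1525
  C_22 = (0.70)(0.90) − (-0.35)(-0.15) = 0.5775
  C_23 = −[(0.70)(-0.05) − (-0.15)(-0.15)] = 0.0575
  C_31 = (-0.15)(-0.25) − (-0.35)(0.65) = 0.2650
  C_32 = −[(0.70)(-0.25) − (-0.35)(-0.20)] = 0.2450
  C_33 = (0.70)(0.65) − (-0.15)(-0.20) = 0.4250
det(I−A) = Σ_j (I−A)_1j·C_1j = (0.70)(0.5725) + (-0.15)(0.2175) + (-0.35)(0.1075) = 0.3305
adj(I−A) = Cᵀ =
  [ 0.5725   0.1525   0.2650]
  [ 0.2175   0.5775   0.2450]
  [ 0.1075   0.0575   0.4250]
(I − A)⁻¹ = adj(I−A) / det(I−A) ≈
  [   1.7322     0.4614     0.8018]
  [   0.6581     1.7474     0.7413]
  [   0.3253     0.1740     1.2859]
x = (I − A)⁻¹ d = adj(I−A)·d / det(I−A), with det(I−A) = 0.3305:
  x_1 = (0.5725·35 + 0.1525·195 + 0.2650·80) / 0.3305 = 70.975 / 0.3305 ≈ 214.750
  x_2 = (0.2175·35 + 0.5775·195 + 0.2450·80) / 0.3305 = 139.825 / 0.3305 ≈ 423.071
  x_3 = (0.1075·35 + 0.0575·195 + 0.4250·80) / 0.3305 = 48.975 / 0.3305 ≈ 148.185

x_2 = 423.071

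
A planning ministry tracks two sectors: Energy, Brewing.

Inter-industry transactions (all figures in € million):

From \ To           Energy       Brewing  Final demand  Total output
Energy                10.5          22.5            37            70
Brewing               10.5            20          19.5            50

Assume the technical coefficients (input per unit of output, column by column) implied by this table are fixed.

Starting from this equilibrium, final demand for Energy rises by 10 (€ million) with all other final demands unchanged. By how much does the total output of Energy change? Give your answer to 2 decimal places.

Technical coefficients a_ij = z_ij / X_j:
  a_11 = 10.5/70 = 0.15, a_21 = 10.5/70 = 0.15
  a_12 = 22.5/50 = 0.45, a_22 = 20/50 = 0.40
I − A =
  [   0.85    -0.45]
  [  -0.15     0.60]
det(I−A) = (0.85)(0.60) − (-0.45)(-0.15) = 0.4425
adj(I−A) = [[0.60, 0.45], [0.15, 0.85]]
(I − A)⁻¹ = adj(I−A) / det(I−A) ≈
  [   1.3559     1.0169]
  [   0.3390     1.9209]
Δx = (I − A)⁻¹ Δd with Δd having +10 in the Energy component and 0 elsewhere.
So Δx_1 = L_11 · (+10), where L_11 = adj(I−A)_11 / det(I−A) = 0.60 / 0.4425.
Δx_1 = 0.60 × (+10) / 0.4425 = 6.00 / 0.4425 ≈ 13.56.

Δx_1 = 13.56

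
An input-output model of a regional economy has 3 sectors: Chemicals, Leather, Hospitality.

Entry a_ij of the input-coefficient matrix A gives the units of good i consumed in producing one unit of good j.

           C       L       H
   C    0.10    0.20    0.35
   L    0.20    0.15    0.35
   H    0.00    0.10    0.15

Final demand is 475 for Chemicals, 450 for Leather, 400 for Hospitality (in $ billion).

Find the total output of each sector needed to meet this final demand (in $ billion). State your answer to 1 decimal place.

x_C = 979.3, x_L = 1002.2, x_H = 588.5

I − A =
  [   0.90    -0.20    -0.35]
  [  -0.20     0.85    -0.35]
  [   0.00    -0.10     0.85]
Cofactors of I−A, C_ij = (−1)^(i+j)·(minor ij) (rows/columns in the sector order above):
  C_11 = (0.85)(0.85) − (-0.35)(-0.10) = 0.6875
  C_12 = −[(-0.20)(0.85) − (-0.35)(0.00)] = 0.1700
  C_13 = (-0.20)(-0.10) − (0.85)(0.00) = 0.0200
  C_21 = −[(-0.20)(0.85) − (-0.35)(-0.10)] = 0.2050
  C_22 = (0.90)(0.85) − (-0.35)(0.00) = 0.7650
  C_23 = −[(0.90)(-0.10) − (-0.20)(0.00)] = 0.0900
  C_31 = (-0.20)(-0.35) − (-0.35)(0.85) = 0.3675
  C_32 = −[(0.90)(-0.35) − (-0.35)(-0.20)] = 0.3850
  C_33 = (0.90)(0.85) − (-0.20)(-0.20) = 0.7250
det(I−A) = Σ_j (I−A)_1j·C_1j = (0.90)(0.6875) + (-0.20)(0.1700) + (-0.35)(0.0200) = 0.57775
adj(I−A) = Cᵀ =
  [ 0.6875   0.2050   0.3675]
  [ 0.1700   0.7650   0.3850]
  [ 0.0200   0.0900   0.7250]
(I − A)⁻¹ = adj(I−A) / det(I−A) ≈
  [   1.1900     0.3548     0.6361]
  [   0.2942     1.3241     0.6664]
  [   0.0346     0.1558     1.2549]
x = (I − A)⁻¹ d = adj(I−A)·d / det(I−A), with det(I−A) = 0.57775:
  x_C = (0.6875·475 + 0.2050·450 + 0.3675·400) / 0.57775 = 565.8125 / 0.57775 ≈ 979.3
  x_L = (0.1700·475 + 0.7650·450 + 0.3850·400) / 0.57775 = 579.00 / 0.57775 ≈ 1002.2
  x_H = (0.0200·475 + 0.0900·450 + 0.7250·400) / 0.57775 = 340.00 / 0.57775 ≈ 588.5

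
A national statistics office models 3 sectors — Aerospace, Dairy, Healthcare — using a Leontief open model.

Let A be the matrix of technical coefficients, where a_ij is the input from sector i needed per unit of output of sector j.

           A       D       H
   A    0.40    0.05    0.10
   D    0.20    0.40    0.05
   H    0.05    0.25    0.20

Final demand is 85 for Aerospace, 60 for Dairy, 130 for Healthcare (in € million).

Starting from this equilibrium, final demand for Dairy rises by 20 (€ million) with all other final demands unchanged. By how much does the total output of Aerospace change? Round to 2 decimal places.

Δx_A = 4.92

I − A =
  [   0.60    -0.05    -0.10]
  [  -0.20     0.60    -0.05]
  [  -0.05    -0.25     0.80]
Cofactors of I−A, C_ij = (−1)^(i+j)·(minor ij) (rows/columns in the sector order above):
  C_11 = (0.60)(0.80) − (-0.05)(-0.25) = 0.4675
  C_12 = −[(-0.20)(0.80) − (-0.05)(-0.05)] = 0.1625
  C_13 = (-0.20)(-0.25) − (0.60)(-0.05) = 0.0800
  C_21 = −[(-0.05)(0.80) − (-0.10)(-0.25)] = 0.0650
  C_22 = (0.60)(0.80) − (-0.10)(-0.05) = 0.4750
  C_23 = −[(0.60)(-0.25) − (-0.05)(-0.05)] = 0.1525
  C_31 = (-0.05)(-0.05) − (-0.10)(0.60) = 0.0625
  C_32 = −[(0.60)(-0.05) − (-0.10)(-0.20)] = 0.0500
  C_33 = (0.60)(0.60) − (-0.05)(-0.20) = 0.3500
det(I−A) = Σ_j (I−A)_1j·C_1j = (0.60)(0.4675) + (-0.05)(0.1625) + (-0.10)(0.0800) = 0.264375
adj(I−A) = Cᵀ =
  [ 0.4675   0.0650   0.0625]
  [ 0.1625   0.4750   0.0500]
  [ 0.0800   0.1525   0.3500]
(I − A)⁻¹ = adj(I−A) / det(I−A) ≈
  [   1.7683     0.2459     0.2364]
  [   0.6147     1.7967     0.1891]
  [   0.3026     0.5768     1.3239]
Δx = (I − A)⁻¹ Δd with Δd having +20 in the Dairy component and 0 elsewhere.
So Δx_A = L_AD · (+20), where L_AD = adj(I−A)_AD / det(I−A) = 0.0650 / 0.264375.
Δx_A = 0.0650 × (+20) / 0.264375 = 1.30 / 0.264375 ≈ 4.92.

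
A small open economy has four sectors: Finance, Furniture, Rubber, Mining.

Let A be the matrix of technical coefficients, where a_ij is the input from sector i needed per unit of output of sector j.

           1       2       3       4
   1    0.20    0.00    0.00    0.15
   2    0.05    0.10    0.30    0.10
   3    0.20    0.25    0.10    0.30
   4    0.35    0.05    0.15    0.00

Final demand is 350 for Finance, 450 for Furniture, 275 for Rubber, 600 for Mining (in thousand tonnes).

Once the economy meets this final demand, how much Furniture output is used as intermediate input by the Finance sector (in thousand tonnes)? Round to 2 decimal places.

I − A =
  [   0.80     0.00     0.00    -0.15]
  [  -0.05     0.90    -0.30    -0.10]
  [  -0.20    -0.25     0.90    -0.30]
  [  -0.35    -0.05    -0.15     1.00]
Compute the cofactors C_ij = (−1)^(i+j)·(3×3 minor ij) of I−A; the adjugate is their transpose:
adj(I−A) = Cᵀ =
  [ 0.681750   0.012375   0.022500   0.110250]
  [ 0.168750   0.632250   0.237375   0.159750]
  [ 0.295500   0.200375   0.668375   0.264875]
  [ 0.291375   0.066000   0.120000   0.588000]
det(I−A) = Σ_j (I−A)_1j·C_1j = (0.80)(0.681750) + (0.00)(0.168750) + (0.00)(0.295500) + (-0.15)(0.291375) = 0.50169375
(I − A)⁻¹ = adj(I−A) / det(I−A) ≈
  [   1.3589     0.0247     0.0448     0.2198]
  [   0.3364     1.2602     0.4731     0.3184]
  [   0.5890     0.3994     1.3322     0.5280]
  [   0.5808     0.1316     0.2392     1.1720]
First solve x = (I − A)⁻¹ d = adj(I−A)·d / det(I−A); in particular x_1 = (0.681750·350 + 0.012375·450 + 0.022500·275 + 0.110250·600) / 0.50169375 = 316.51875 / 0.50169375 ≈ 630.9003.
Intermediate flow from 2 to 1: z_21 = a_21 · x_1 = 0.05 × 316.51875 / 0.50169375 = 15.8259375 / 0.50169375 ≈ 31.55.

z_21 = 31.55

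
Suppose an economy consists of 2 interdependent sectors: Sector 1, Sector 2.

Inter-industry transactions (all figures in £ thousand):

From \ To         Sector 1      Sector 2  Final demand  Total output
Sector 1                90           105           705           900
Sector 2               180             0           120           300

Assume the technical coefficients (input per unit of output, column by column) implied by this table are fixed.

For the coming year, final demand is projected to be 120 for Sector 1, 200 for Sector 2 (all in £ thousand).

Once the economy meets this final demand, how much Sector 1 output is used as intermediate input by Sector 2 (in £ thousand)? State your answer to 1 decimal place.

Technical coefficients a_ij = z_ij / X_j:
  a_11 = 90/900 = 0.10, a_21 = 180/900 = 0.20
  a_12 = 105/300 = 0.35, a_22 = 0/300 = 0.00
I − A =
  [   0.90    -0.35]
  [  -0.20     1.00]
det(I−A) = (0.90)(1.00) − (-0.35)(-0.20) = 0.8300
adj(I−A) = [[1.00, 0.35], [0.20, 0.90]]
(I − A)⁻¹ = adj(I−A) / det(I−A) ≈
  [   1.2048     0.4217]
  [   0.2410     1.0843]
First solve x = (I − A)⁻¹ d = adj(I−A)·d / det(I−A); in particular x_2 = (0.20·120 + 0.90·200) / 0.8300 = 204.00 / 0.8300 ≈ 245.783.
Intermediate flow from 1 to 2: z_12 = a_12 · x_2 = 0.35 × 204.00 / 0.8300 = 71.40 / 0.8300 ≈ 86.0.

z_12 = 86.0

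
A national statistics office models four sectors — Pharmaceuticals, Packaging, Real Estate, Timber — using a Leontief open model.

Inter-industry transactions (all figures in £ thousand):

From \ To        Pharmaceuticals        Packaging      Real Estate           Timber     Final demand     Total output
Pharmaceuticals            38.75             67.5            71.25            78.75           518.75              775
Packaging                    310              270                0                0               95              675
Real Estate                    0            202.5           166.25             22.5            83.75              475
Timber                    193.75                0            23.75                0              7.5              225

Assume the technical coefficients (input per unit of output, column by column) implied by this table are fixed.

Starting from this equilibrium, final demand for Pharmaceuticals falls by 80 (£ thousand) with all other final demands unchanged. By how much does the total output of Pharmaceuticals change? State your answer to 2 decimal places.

Technical coefficients a_ij = z_ij / X_j:
  a_11 = 38.75/775 = 0.05, a_21 = 310/775 = 0.40, a_31 = 0/775 = 0.00, a_41 = 193.75/775 = 0.25
  a_12 = 67.5/675 = 0.10, a_22 = 270/675 = 0.40, a_32 = 202.5/675 = 0.30, a_42 = 0/675 = 0.00
  a_13 = 71.25/475 = 0.15, a_23 = 0/475 = 0.00, a_33 = 166.25/475 = 0.35, a_43 = 23.75/475 = 0.05
  a_14 = 78.75/225 = 0.35, a_24 = 0/225 = 0.00, a_34 = 22.5/225 = 0.10, a_44 = 0/225 = 0.00
I − A =
  [   0.95    -0.10    -0.15    -0.35]
  [  -0.40     0.60     0.00     0.00]
  [   0.00    -0.30     0.65    -0.10]
  [  -0.25     0.00    -0.05     1.00]
Compute the cofactors C_ij = (−1)^(i+j)·(3×3 minor ij) of I−A; the adjugate is their transpose:
adj(I−A) = Cᵀ =
  [ 0.387000   0.114750   0.100500   0.145500]
  [ 0.258000   0.552125   0.067000   0.097000]
  [ 0.135000   0.261250   0.477500   0.095000]
  [ 0.103500   0.041750   0.049000   0.326500]
det(I−A) = Σ_j (I−A)_1j·C_1j = (0.95)(0.387000) + (-0.10)(0.258000) + (-0.15)(0.135000) + (-0.35)(0.103500) = 0.285375
(I − A)⁻¹ = adj(I−A) / det(I−A) ≈
  [   1.3561     0.4021     0.3522     0.5099]
  [   0.9041     1.9347     0.2348     0.3399]
  [   0.4731     0.9155     1.6732     0.3329]
  [   0.3627     0.1463     0.1717     1.1441]
Δx = (I − A)⁻¹ Δd with Δd having -80 in the Pharmaceuticals component and 0 elsewhere.
So Δx_1 = L_11 · (-80), where L_11 = adj(I−A)_11 / det(I−A) = 0.387000 / 0.285375.
Δx_1 = 0.387000 × (-80) / 0.285375 = -30.96 / 0.285375 ≈ -108.49.

Δx_1 = -108.49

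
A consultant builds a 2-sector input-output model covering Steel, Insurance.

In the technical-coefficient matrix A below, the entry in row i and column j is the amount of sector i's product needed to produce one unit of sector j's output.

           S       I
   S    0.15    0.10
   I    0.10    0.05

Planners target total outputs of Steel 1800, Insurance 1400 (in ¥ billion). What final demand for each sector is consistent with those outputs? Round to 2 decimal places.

d_S = 1390.00, d_I = 1150.00

I − A =
  [   0.85    -0.10]
  [  -0.10     0.95]
d = (I − A) x:
  d_S = (+0.85)·1800 + (-0.10)·1400 = 1390.00
  d_I = (-0.10)·1800 + (+0.95)·1400 = 1150.00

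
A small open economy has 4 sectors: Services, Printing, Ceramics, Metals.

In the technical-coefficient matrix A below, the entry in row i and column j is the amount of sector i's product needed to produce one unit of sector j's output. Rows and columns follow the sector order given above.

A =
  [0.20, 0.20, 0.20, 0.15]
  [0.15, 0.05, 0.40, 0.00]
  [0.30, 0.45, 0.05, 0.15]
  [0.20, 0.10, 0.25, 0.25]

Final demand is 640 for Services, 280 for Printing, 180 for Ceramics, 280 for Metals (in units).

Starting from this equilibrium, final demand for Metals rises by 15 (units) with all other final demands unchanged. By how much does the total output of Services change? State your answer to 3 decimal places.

Δx_1 = 8.533

I − A =
  [   0.80    -0.20    -0.20    -0.15]
  [  -0.15     0.95    -0.40     0.00]
  [  -0.30    -0.45     0.95    -0.15]
  [  -0.20    -0.10    -0.25     0.75]
Compute the cofactors C_ij = (−1)^(i+j)·(3×3 minor ij) of I−A; the adjugate is their transpose:
adj(I−A) = Cᵀ =
  [ 0.500250   0.236625   0.244125   0.148875]
  [ 0.203250   0.449250   0.256125   0.091875]
  [ 0.295125   0.324000   0.516750   0.162375]
  [ 0.258875   0.231000   0.271500   0.455000]
det(I−A) = Σ_j (I−A)_1j·C_1j = (0.80)(0.500250) + (-0.20)(0.203250) + (-0.20)(0.295125) + (-0.15)(0.258875) = 0.26169375
(I − A)⁻¹ = adj(I−A) / det(I−A) ≈
  [   1.9116     0.9042     0.9329     0.5689]
  [   0.7767     1.7167     0.9787     0.3511]
  [   1.1277     1.2381     1.9746     0.6205]
  [   0.9892     0.8827     1.0375     1.7387]
Δx = (I − A)⁻¹ Δd with Δd having +15 in the Metals component and 0 elsewhere.
So Δx_1 = L_14 · (+15), where L_14 = adj(I−A)_14 / det(I−A) = 0.148875 / 0.26169375.
Δx_1 = 0.148875 × (+15) / 0.26169375 = 2.233125 / 0.26169375 ≈ 8.533.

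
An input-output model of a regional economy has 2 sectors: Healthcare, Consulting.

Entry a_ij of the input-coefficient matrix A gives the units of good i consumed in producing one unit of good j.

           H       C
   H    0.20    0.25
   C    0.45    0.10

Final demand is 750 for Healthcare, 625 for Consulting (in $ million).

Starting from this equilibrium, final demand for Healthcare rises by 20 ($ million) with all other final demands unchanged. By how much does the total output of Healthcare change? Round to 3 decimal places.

Δx_H = 29.630

I − A =
  [   0.80    -0.25]
  [  -0.45     0.90]
det(I−A) = (0.80)(0.90) − (-0.25)(-0.45) = 0.6075
adj(I−A) = [[0.90, 0.25], [0.45, 0.80]]
(I − A)⁻¹ = adj(I−A) / det(I−A) ≈
  [   1.4815     0.4115]
  [   0.7407     1.3169]
Δx = (I − A)⁻¹ Δd with Δd having +20 in the Healthcare component and 0 elsewhere.
So Δx_H = L_HH · (+20), where L_HH = adj(I−A)_HH / det(I−A) = 0.90 / 0.6075.
Δx_H = 0.90 × (+20) / 0.6075 = 18.00 / 0.6075 ≈ 29.630.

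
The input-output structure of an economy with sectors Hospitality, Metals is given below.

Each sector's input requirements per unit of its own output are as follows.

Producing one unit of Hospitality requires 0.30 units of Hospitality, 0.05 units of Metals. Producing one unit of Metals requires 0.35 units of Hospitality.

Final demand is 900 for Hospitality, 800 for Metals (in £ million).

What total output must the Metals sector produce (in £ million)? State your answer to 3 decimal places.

I − A =
  [   0.70    -0.35]
  [  -0.05     1.00]
det(I−A) = (0.70)(1.00) − (-0.35)(-0.05) = 0.6825
adj(I−A) = [[1.00, 0.35], [0.05, 0.70]]
(I − A)⁻¹ = adj(I−A) / det(I−A) ≈
  [   1.4652     0.5128]
  [   0.0733     1.0256]
x = (I − A)⁻¹ d = adj(I−A)·d / det(I−A), with det(I−A) = 0.6825:
  x_1 = (1.00·900 + 0.35·800) / 0.6825 = 1180.00 / 0.6825 ≈ 1728.938
  x_2 = (0.05·900 + 0.70·800) / 0.6825 = 605.00 / 0.6825 ≈ 886.447

x_2 = 886.447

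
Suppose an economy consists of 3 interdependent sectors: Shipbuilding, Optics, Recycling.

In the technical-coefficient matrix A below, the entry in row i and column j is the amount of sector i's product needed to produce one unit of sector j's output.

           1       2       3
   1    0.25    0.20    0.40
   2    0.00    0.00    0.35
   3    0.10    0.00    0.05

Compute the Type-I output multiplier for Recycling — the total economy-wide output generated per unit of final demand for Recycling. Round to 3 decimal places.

I − A =
  [   0.75    -0.20    -0.40]
  [   0.00     1.00    -0.35]
  [  -0.10     0.00     0.95]
Cofactors of I−A, C_ij = (−1)^(i+j)·(minor ij) (rows/columns in the sector order above):
  C_11 = (1.00)(0.95) − (-0.35)(0.00) = 0.9500
  C_12 = −[(0.00)(0.95) − (-0.35)(-0.10)] = 0.0350
  C_13 = (0.00)(0.00) − (1.00)(-0.10) = 0.1000
  C_21 = −[(-0.20)(0.95) − (-0.40)(0.00)] = 0.1900
  C_22 = (0.75)(0.95) − (-0.40)(-0.10) = 0.6725
  C_23 = −[(0.75)(0.00) − (-0.20)(-0.10)] = 0.0200
  C_31 = (-0.20)(-0.35) − (-0.40)(1.00) = 0.4700
  C_32 = −[(0.75)(-0.35) − (-0.40)(0.00)] = 0.2625
  C_33 = (0.75)(1.00) − (-0.20)(0.00) = 0.7500
det(I−A) = Σ_j (I−A)_1j·C_1j = (0.75)(0.9500) + (-0.20)(0.0350) + (-0.40)(0.1000) = 0.6655
adj(I−A) = Cᵀ =
  [ 0.9500   0.1900   0.4700]
  [ 0.0350   0.6725   0.2625]
  [ 0.1000   0.0200   0.7500]
(I − A)⁻¹ = adj(I−A) / det(I−A) ≈
  [   1.4275     0.2855     0.7062]
  [   0.0526     1.0105     0.3944]
  [   0.1503     0.0301     1.1270]
The output multiplier for sector j is the column-j sum of the Leontief inverse (I − A)⁻¹ = adj(I−A) / det(I−A).
Column 3 of adj(I−A): (0.4700, 0.2625, 0.7500); det(I−A) = 0.6655.
m_3 = (0.4700 + 0.2625 + 0.7500) / 0.6655 = 1.4825 / 0.6655 ≈ 2.228.

m_3 = 2.228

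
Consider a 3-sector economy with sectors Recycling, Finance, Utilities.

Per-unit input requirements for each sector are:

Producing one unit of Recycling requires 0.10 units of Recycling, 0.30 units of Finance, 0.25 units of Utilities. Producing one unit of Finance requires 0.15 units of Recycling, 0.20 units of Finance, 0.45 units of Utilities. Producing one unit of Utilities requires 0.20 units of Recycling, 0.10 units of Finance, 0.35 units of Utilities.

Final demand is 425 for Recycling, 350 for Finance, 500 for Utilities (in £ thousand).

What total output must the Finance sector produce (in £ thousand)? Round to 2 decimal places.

I − A =
  [   0.90    -0.15    -0.20]
  [  -0.30     0.80    -0.10]
  [  -0.25    -0.45     0.65]
Cofactors of I−A, C_ij = (−1)^(i+j)·(minor ij) (rows/columns in the sector order above):
  C_11 = (0.80)(0.65) − (-0.10)(-0.45) = 0.4750
  C_12 = −[(-0.30)(0.65) − (-0.10)(-0.25)] = 0.2200
  C_13 = (-0.30)(-0.45) − (0.80)(-0.25) = 0.3350
  C_21 = −[(-0.15)(0.65) − (-0.20)(-0.45)] = 0.1875
  C_22 = (0.90)(0.65) − (-0.20)(-0.25) = 0.5350
  C_23 = −[(0.90)(-0.45) − (-0.15)(-0.25)] = 0.4425
  C_31 = (-0.15)(-0.10) − (-0.20)(0.80) = 0.1750
  C_32 = −[(0.90)(-0.10) − (-0.20)(-0.30)] = 0.1500
  C_33 = (0.90)(0.80) − (-0.15)(-0.30) = 0.6750
det(I−A) = Σ_j (I−A)_1j·C_1j = (0.90)(0.4750) + (-0.15)(0.2200) + (-0.20)(0.3350) = 0.3275
adj(I−A) = Cᵀ =
  [ 0.4750   0.1875   0.1750]
  [ 0.2200   0.5350   0.1500]
  [ 0.3350   0.4425   0.6750]
(I − A)⁻¹ = adj(I−A) / det(I−A) ≈
  [   1.4504     0.5725     0.5344]
  [   0.6718     1.6336     0.4580]
  [   1.0229     1.3511     2.0611]
x = (I − A)⁻¹ d = adj(I−A)·d / det(I−A), with det(I−A) = 0.3275:
  x_1 = (0.4750·425 + 0.1875·350 + 0.1750·500) / 0.3275 = 355.00 / 0.3275 ≈ 1083.97
  x_2 = (0.2200·425 + 0.5350·350 + 0.1500·500) / 0.3275 = 355.75 / 0.3275 ≈ 1086.26
  x_3 = (0.3350·425 + 0.4425·350 + 0.6750·500) / 0.3275 = 634.75 / 0.3275 ≈ 1938.17

x_2 = 1086.26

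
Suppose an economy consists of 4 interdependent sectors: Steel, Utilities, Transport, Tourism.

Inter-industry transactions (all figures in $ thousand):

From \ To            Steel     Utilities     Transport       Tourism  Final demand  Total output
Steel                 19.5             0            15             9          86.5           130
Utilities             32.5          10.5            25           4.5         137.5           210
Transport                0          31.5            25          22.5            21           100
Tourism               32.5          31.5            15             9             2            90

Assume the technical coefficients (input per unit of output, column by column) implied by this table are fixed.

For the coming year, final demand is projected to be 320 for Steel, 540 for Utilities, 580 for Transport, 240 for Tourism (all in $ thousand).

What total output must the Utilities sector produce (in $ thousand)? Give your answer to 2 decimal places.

x_2 = 1139.59

Technical coefficients a_ij = z_ij / X_j:
  a_11 = 19.5/130 = 0.15, a_21 = 32.5/130 = 0.25, a_31 = 0/130 = 0.00, a_41 = 32.5/130 = 0.25
  a_12 = 0/210 = 0.00, a_22 = 10.5/210 = 0.05, a_32 = 31.5/210 = 0.15, a_42 = 31.5/210 = 0.15
  a_13 = 15/100 = 0.15, a_23 = 25/100 = 0.25, a_33 = 25/100 = 0.25, a_43 = 15/100 = 0.15
  a_14 = 9/90 = 0.10, a_24 = 4.5/90 = 0.05, a_34 = 22.5/90 = 0.25, a_44 = 9/90 = 0.10
I − A =
  [   0.85     0.00    -0.15    -0.10]
  [  -0.25     0.95    -0.25    -0.05]
  [   0.00    -0.15     0.75    -0.25]
  [  -0.25    -0.15    -0.15     0.90]
Compute the cofactors C_ij = (−1)^(i+j)·(3×3 minor ij) of I−A; the adjugate is their transpose:
adj(I−A) = Cᵀ =
  [ 0.555750   0.039375   0.145125   0.104250]
  [ 0.184375   0.513750   0.230750   0.113125]
  [ 0.104375   0.142875   0.692875   0.212000]
  [ 0.202500   0.120375   0.194250   0.568125]
det(I−A) = Σ_j (I−A)_1j·C_1j = (0.85)(0.555750) + (0.00)(0.184375) + (-0.15)(0.104375) + (-0.10)(0.202500) = 0.43648125
(I − A)⁻¹ = adj(I−A) / det(I−A) ≈
  [   1.2733     0.0902     0.3325     0.2388]
  [   0.4224     1.1770     0.5287     0.2592]
  [   0.2391     0.3273     1.5874     0.4857]
  [   0.4639     0.2758     0.4450     1.3016]
x = (I − A)⁻¹ d = adj(I−A)·d / det(I−A), with det(I−A) = 0.43648125:
  x_1 = (0.555750·320 + 0.039375·540 + 0.145125·580 + 0.104250·240) / 0.43648125 = 308.295 / 0.43648125 ≈ 706.32
  x_2 = (0.184375·320 + 0.513750·540 + 0.230750·580 + 0.113125·240) / 0.43648125 = 497.41 / 0.43648125 ≈ 1139.59
  x_3 = (0.104375·320 + 0.142875·540 + 0.692875·580 + 0.212000·240) / 0.43648125 = 563.30 / 0.43648125 ≈ 1290.55
  x_4 = (0.202500·320 + 0.120375·540 + 0.194250·580 + 0.568125·240) / 0.43648125 = 378.8175 / 0.43648125 ≈ 867.89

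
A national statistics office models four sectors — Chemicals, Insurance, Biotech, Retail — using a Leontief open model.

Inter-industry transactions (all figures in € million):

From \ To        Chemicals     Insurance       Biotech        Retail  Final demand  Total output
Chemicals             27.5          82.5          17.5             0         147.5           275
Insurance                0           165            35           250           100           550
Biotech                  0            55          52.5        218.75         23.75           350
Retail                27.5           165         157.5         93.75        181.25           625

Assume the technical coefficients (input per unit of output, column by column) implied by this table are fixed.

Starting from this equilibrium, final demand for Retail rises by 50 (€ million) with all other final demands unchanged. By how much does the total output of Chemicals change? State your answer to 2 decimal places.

Δx_1 = 15.75

Technical coefficients a_ij = z_ij / X_j:
  a_11 = 27.5/275 = 0.10, a_21 = 0/275 = 0.00, a_31 = 0/275 = 0.00, a_41 = 27.5/275 = 0.10
  a_12 = 82.5/550 = 0.15, a_22 = 165/550 = 0.30, a_32 = 55/550 = 0.10, a_42 = 165/550 = 0.30
  a_13 = 17.5/350 = 0.05, a_23 = 35/350 = 0.10, a_33 = 52.5/350 = 0.15, a_43 = 157.5/350 = 0.45
  a_14 = 0/625 = 0.00, a_24 = 250/625 = 0.40, a_34 = 218.75/625 = 0.35, a_44 = 93.75/625 = 0.15
I − A =
  [   0.90    -0.15    -0.05     0.00]
  [   0.00     0.70    -0.10    -0.40]
  [   0.00    -0.10     0.85    -0.35]
  [  -0.10    -0.30    -0.45     0.85]
Compute the cofactors C_ij = (−1)^(i+j)·(3×3 minor ij) of I−A; the adjugate is their transpose:
adj(I−A) = Cᵀ =
  [ 0.25650   0.09425   0.06350   0.07050]
  [ 0.03750   0.50675   0.24050   0.33750]
  [ 0.02850   0.17625   0.42150   0.25650]
  [ 0.05850   0.28325   0.31550   0.52650]
det(I−A) = Σ_j (I−A)_1j·C_1j = (0.90)(0.25650) + (-0.15)(0.03750) + (-0.05)(0.02850) + (0.00)(0.05850) = 0.2238
(I − A)⁻¹ = adj(I−A) / det(I−A) ≈
  [   1.1461     0.4211     0.2837     0.3150]
  [   0.1676     2.2643     1.0746     1.5080]
  [   0.1273     0.7875     1.8834     1.1461]
  [   0.2614     1.2656     1.4097     2.3525]
Δx = (I − A)⁻¹ Δd with Δd having +50 in the Retail component and 0 elsewhere.
So Δx_1 = L_14 · (+50), where L_14 = adj(I−A)_14 / det(I−A) = 0.07050 / 0.2238.
Δx_1 = 0.07050 × (+50) / 0.2238 = 3.525 / 0.2238 ≈ 15.75.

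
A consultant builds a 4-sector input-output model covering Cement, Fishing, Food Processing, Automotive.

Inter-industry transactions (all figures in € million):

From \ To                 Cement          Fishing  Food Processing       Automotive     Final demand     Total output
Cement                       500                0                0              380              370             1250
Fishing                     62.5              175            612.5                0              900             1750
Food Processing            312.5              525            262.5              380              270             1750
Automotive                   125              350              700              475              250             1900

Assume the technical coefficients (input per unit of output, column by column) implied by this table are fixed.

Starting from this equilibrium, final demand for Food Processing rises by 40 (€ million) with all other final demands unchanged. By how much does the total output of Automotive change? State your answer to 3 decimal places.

Technical coefficients a_ij = z_ij / X_j:
  a_11 = 500/1250 = 0.40, a_21 = 62.5/1250 = 0.05, a_31 = 312.5/1250 = 0.25, a_41 = 125/1250 = 0.10
  a_12 = 0/1750 = 0.00, a_22 = 175/1750 = 0.10, a_32 = 525/1750 = 0.30, a_42 = 350/1750 = 0.20
  a_13 = 0/1750 = 0.00, a_23 = 612.5/1750 = 0.35, a_33 = 262.5/1750 = 0.15, a_43 = 700/1750 = 0.40
  a_14 = 380/1900 = 0.20, a_24 = 0/1900 = 0.00, a_34 = 380/1900 = 0.20, a_44 = 475/1900 = 0.25
I − A =
  [   0.60     0.00     0.00    -0.20]
  [  -0.05     0.90    -0.35     0.00]
  [  -0.25    -0.30     0.85    -0.20]
  [  -0.10    -0.20    -0.40     0.75]
Compute the cofactors C_ij = (−1)^(i+j)·(3×3 minor ij) of I−A; the adjugate is their transpose:
adj(I−A) = Cᵀ =
  [ 0.4090   0.0580   0.0860   0.1320]
  [ 0.1005   0.2975   0.1545   0.0680]
  [ 0.2000   0.1630   0.3850   0.1560]
  [ 0.1880   0.1740   0.2580   0.3960]
det(I−A) = Σ_j (I−A)_1j·C_1j = (0.60)(0.4090) + (0.00)(0.1005) + (0.00)(0.2000) + (-0.20)(0.1880) = 0.2078
(I − A)⁻¹ = adj(I−A) / det(I−A) ≈
  [   1.9682     0.2791     0.4139     0.6352]
  [   0.4836     1.4317     0.7435     0.3272]
  [   0.9625     0.7844     1.8527     0.7507]
  [   0.9047     0.8373     1.2416     1.9057]
Δx = (I − A)⁻¹ Δd with Δd having +40 in the Food Processing component and 0 elsewhere.
So Δx_4 = L_43 · (+40), where L_43 = adj(I−A)_43 / det(I−A) = 0.2580 / 0.2078.
Δx_4 = 0.2580 × (+40) / 0.2078 = 10.32 / 0.2078 ≈ 49.663.

Δx_4 = 49.663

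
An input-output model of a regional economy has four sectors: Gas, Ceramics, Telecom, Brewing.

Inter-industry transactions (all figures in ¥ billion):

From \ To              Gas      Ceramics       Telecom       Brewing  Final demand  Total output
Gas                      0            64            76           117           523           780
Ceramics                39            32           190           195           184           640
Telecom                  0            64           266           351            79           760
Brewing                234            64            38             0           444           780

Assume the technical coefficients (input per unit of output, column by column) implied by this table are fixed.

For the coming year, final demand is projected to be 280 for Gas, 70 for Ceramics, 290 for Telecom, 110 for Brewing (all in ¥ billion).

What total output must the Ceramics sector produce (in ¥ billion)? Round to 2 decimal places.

Technical coefficients a_ij = z_ij / X_j:
  a_11 = 0/780 = 0.00, a_21 = 39/780 = 0.05, a_31 = 0/780 = 0.00, a_41 = 234/780 = 0.30
  a_12 = 64/640 = 0.10, a_22 = 32/640 = 0.05, a_32 = 64/640 = 0.10, a_42 = 64/640 = 0.10
  a_13 = 76/760 = 0.10, a_23 = 190/760 = 0.25, a_33 = 266/760 = 0.35, a_43 = 38/760 = 0.05
  a_14 = 117/780 = 0.15, a_24 = 195/780 = 0.25, a_34 = 351/780 = 0.45, a_44 = 0/780 = 0.00
I − A =
  [   1.00    -0.10    -0.10    -0.15]
  [  -0.05     0.95    -0.25    -0.25]
  [   0.00    -0.10     0.65    -0.45]
  [  -0.30    -0.10    -0.05     1.00]
Compute the cofactors C_ij = (−1)^(i+j)·(3×3 minor ij) of I−A; the adjugate is their transpose:
adj(I−A) = Cᵀ =
  [ 0.542375   0.087750   0.129625   0.161625]
  [ 0.113875   0.584750   0.264125   0.282125]
  [ 0.143000   0.154000   0.869000   0.451000]
  [ 0.181250   0.092500   0.108750   0.588750]
det(I−A) = Σ_j (I−A)_1j·C_1j = (1.00)(0.542375) + (-0.10)(0.113875) + (-0.10)(0.143000) + (-0.15)(0.181250) = 0.4895
(I − A)⁻¹ = adj(I−A) / det(I−A) ≈
  [   1.1080     0.1793     0.2648     0.3302]
  [   0.2326     1.1946     0.5396     0.5764]
  [   0.2921     0.3146     1.7753     0.9213]
  [   0.3703     0.1890     0.2222     1.2028]
x = (I − A)⁻¹ d = adj(I−A)·d / det(I−A), with det(I−A) = 0.4895:
  x_1 = (0.542375·280 + 0.087750·70 + 0.129625·290 + 0.161625·110) / 0.4895 = 213.3775 / 0.4895 ≈ 435.91
  x_2 = (0.113875·280 + 0.584750·70 + 0.264125·290 + 0.282125·110) / 0.4895 = 180.4475 / 0.4895 ≈ 368.64
  x_3 = (0.143000·280 + 0.154000·70 + 0.869000·290 + 0.451000·110) / 0.4895 = 352.44 / 0.4895 = 720.00
  x_4 = (0.181250·280 + 0.092500·70 + 0.108750·290 + 0.588750·110) / 0.4895 = 153.525 / 0.4895 ≈ 313.64

x_2 = 368.64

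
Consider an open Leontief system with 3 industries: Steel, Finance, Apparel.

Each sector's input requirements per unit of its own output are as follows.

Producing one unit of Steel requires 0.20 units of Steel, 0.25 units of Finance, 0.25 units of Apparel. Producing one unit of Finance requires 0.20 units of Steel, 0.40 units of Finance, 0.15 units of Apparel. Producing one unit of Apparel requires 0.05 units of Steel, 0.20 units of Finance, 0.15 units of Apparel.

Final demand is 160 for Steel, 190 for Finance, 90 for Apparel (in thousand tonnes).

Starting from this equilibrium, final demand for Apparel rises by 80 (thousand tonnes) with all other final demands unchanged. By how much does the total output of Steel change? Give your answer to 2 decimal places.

Δx_S = 17.38

I − A =
  [   0.80    -0.20    -0.05]
  [  -0.25     0.60    -0.20]
  [  -0.25    -0.15     0.85]
Cofactors of I−A, C_ij = (−1)^(i+j)·(minor ij) (rows/columns in the sector order above):
  C_11 = (0.60)(0.85) − (-0.20)(-0.15) = 0.4800
  C_12 = −[(-0.25)(0.85) − (-0.20)(-0.25)] = 0.2625
  C_13 = (-0.25)(-0.15) − (0.60)(-0.25) = 0.1875
  C_21 = −[(-0.20)(0.85) − (-0.05)(-0.15)] = 0.1775
  C_22 = (0.80)(0.85) − (-0.05)(-0.25) = 0.6675
  C_23 = −[(0.80)(-0.15) − (-0.20)(-0.25)] = 0.1700
  C_31 = (-0.20)(-0.20) − (-0.05)(0.60) = 0.0700
  C_32 = −[(0.80)(-0.20) − (-0.05)(-0.25)] = 0.1725
  C_33 = (0.80)(0.60) − (-0.20)(-0.25) = 0.4300
det(I−A) = Σ_j (I−A)_1j·C_1j = (0.80)(0.4800) + (-0.20)(0.2625) + (-0.05)(0.1875) = 0.322125
adj(I−A) = Cᵀ =
  [ 0.4800   0.1775   0.0700]
  [ 0.2625   0.6675   0.1725]
  [ 0.1875   0.1700   0.4300]
(I − A)⁻¹ = adj(I−A) / det(I−A) ≈
  [   1.4901     0.5510     0.2173]
  [   0.8149     2.0722     0.5355]
  [   0.5821     0.5277     1.3349]
Δx = (I − A)⁻¹ Δd with Δd having +80 in the Apparel component and 0 elsewhere.
So Δx_S = L_SA · (+80), where L_SA = adj(I−A)_SA / det(I−A) = 0.0700 / 0.322125.
Δx_S = 0.0700 × (+80) / 0.322125 = 5.60 / 0.322125 ≈ 17.38.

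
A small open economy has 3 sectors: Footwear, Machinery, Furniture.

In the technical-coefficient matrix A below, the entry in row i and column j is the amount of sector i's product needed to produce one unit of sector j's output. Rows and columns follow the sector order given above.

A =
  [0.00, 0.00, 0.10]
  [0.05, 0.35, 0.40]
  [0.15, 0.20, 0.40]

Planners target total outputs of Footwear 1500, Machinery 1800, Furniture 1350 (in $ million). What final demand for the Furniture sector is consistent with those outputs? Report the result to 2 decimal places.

I − A =
  [   1.00     0.00    -0.10]
  [  -0.05     0.65    -0.40]
  [  -0.15    -0.20     0.60]
d = (I − A) x:
  d_1 = (+1.00)·1500 + (+0.00)·1800 + (-0.10)·1350 = 1365.00
  d_2 = (-0.05)·1500 + (+0.65)·1800 + (-0.40)·1350 = 555.00
  d_3 = (-0.15)·1500 + (-0.20)·1800 + (+0.60)·1350 = 225.00

d_3 = 225.00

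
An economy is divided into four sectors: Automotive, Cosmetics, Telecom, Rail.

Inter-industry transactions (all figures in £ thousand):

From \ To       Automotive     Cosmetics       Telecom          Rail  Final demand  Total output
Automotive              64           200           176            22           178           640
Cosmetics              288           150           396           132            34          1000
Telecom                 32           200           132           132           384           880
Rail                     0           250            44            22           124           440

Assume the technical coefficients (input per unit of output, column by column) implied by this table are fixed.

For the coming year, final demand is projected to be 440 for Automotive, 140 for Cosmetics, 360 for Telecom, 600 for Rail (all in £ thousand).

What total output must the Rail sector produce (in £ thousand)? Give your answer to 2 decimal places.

Technical coefficients a_ij = z_ij / X_j:
  a_AA = 64/640 = 0.10, a_CA = 288/640 = 0.45, a_TA = 32/640 = 0.05, a_RA = 0/640 = 0.00
  a_AC = 200/1000 = 0.20, a_CC = 150/1000 = 0.15, a_TC = 200/1000 = 0.20, a_RC = 250/1000 = 0.25
  a_AT = 176/880 = 0.20, a_CT = 396/880 = 0.45, a_TT = 132/880 = 0.15, a_RT = 44/880 = 0.05
  a_AR = 22/440 = 0.05, a_CR = 132/440 = 0.30, a_TR = 132/440 = 0.30, a_RR = 22/440 = 0.05
I − A =
  [   0.90    -0.20    -0.20    -0.05]
  [  -0.45     0.85    -0.45    -0.30]
  [  -0.05    -0.20     0.85    -0.30]
  [   0.00    -0.25    -0.05     0.95]
Compute the cofactors C_ij = (−1)^(i+j)·(3×3 minor ij) of I−A; the adjugate is their transpose:
adj(I−A) = Cᵀ =
  [ 0.487625   0.222625   0.242750   0.172625]
  [ 0.378750   0.703625   0.484875   0.395250]
  [ 0.155875   0.248625   0.568125   0.266125]
  [ 0.107875   0.198250   0.157500   0.461750]
det(I−A) = Σ_j (I−A)_1j·C_1j = (0.90)(0.487625) + (-0.20)(0.378750) + (-0.20)(0.155875) + (-0.05)(0.107875) = 0.32654375
(I − A)⁻¹ = adj(I−A) / det(I−A) ≈
  [   1.4933     0.6818     0.7434     0.5286]
  [   1.1599     2.1548     1.4849     1.2104]
  [   0.4773     0.7614     1.7398     0.8150]
  [   0.3304     0.6071     0.4823     1.4141]
x = (I − A)⁻¹ d = adj(I−A)·d / det(I−A), with det(I−A) = 0.32654375:
  x_A = (0.487625·440 + 0.222625·140 + 0.242750·360 + 0.172625·600) / 0.32654375 = 436.6875 / 0.32654375 ≈ 1337.30
  x_C = (0.378750·440 + 0.703625·140 + 0.484875·360 + 0.395250·600) / 0.32654375 = 676.8625 / 0.32654375 ≈ 2072.81
  x_T = (0.155875·440 + 0.248625·140 + 0.568125·360 + 0.266125·600) / 0.32654375 = 467.5925 / 0.32654375 ≈ 1431.94
  x_R = (0.107875·440 + 0.198250·140 + 0.157500·360 + 0.461750·600) / 0.32654375 = 408.97 / 0.32654375 ≈ 1252.42

x_R = 1252.42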